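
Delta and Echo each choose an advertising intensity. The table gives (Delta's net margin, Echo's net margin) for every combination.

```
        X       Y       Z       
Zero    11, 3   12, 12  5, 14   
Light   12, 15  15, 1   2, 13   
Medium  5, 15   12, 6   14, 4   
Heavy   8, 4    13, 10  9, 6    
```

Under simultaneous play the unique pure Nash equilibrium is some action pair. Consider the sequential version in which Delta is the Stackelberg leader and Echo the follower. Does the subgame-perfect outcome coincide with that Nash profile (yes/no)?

Solve by backward induction (Delta leads).
- Zero: Echo compares 3, 12, 14 and picks Z; Delta would get 5.
- Light: Echo compares 15, 1, 13 and picks X; Delta would get 12.
- Medium: Echo compares 15, 6, 4 and picks X; Delta would get 5.
- Heavy: Echo compares 4, 10, 6 and picks Y; Delta would get 13.
Among 5, 12, 5, 13, the best is 13 at Heavy. Subgame-perfect outcome: (Heavy, Y) with payoffs (13, 10).
For the simultaneous game, intersect best replies.
Delta's best replies: X→Light; Y→Light; Z→Medium.
Echo's best replies: Zero→Z; Light→X; Medium→X; Heavy→Y.
The unique mutual best reply is (Light, X), giving (12, 15).
Sequential outcome (Heavy, Y) differs from the Nash profile (Light, X).

no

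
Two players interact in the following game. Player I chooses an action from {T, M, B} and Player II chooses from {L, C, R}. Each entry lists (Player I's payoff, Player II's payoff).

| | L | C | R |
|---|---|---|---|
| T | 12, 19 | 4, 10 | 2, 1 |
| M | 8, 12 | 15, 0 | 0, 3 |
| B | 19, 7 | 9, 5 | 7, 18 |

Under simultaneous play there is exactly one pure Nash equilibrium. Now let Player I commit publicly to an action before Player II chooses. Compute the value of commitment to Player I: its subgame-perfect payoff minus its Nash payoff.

5

Work backward from Player II's decision.
- T → Player II plays L (best of 19, 10, 1); Player I gets 12.
- M → Player II plays L (best of 12, 0, 3); Player I gets 8.
- B → Player II plays R (best of 7, 5, 18); Player I gets 7.
Maximizing over 12, 8, 7, Player I chooses T. Subgame-perfect outcome: (T, L) with payoffs (12, 19).
Now find the simultaneous Nash equilibrium.
Player I's best replies: L→B; C→M; R→B.
Player II's best replies: T→L; M→L; B→R.
The unique mutual best reply is (B, R), giving (7, 18).
Player I's commitment gain: 12 − 7 = 5.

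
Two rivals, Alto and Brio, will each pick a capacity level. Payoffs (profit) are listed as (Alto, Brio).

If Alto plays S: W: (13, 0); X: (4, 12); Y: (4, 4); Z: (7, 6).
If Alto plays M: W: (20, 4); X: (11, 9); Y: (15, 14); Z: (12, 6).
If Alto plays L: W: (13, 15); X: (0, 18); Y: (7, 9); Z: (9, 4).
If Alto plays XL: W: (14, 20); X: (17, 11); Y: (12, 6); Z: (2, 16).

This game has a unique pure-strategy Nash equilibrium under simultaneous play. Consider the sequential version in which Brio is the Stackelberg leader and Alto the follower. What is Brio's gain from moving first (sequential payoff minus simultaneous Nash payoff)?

Work backward from Alto's decision.
- W: Alto compares 13, 20, 13, 14 and picks M; Brio would get 4.
- X: Alto compares 4, 11, 0, 17 and picks XL; Brio would get 11.
- Y: Alto compares 4, 15, 7, 12 and picks M; Brio would get 14.
- Z: Alto compares 7, 12, 9, 2 and picks M; Brio would get 6.
Brio's induced payoffs are 4, 11, 14, 6, so Brio commits to Y. Subgame-perfect outcome: (M, Y) with payoffs (15, 14).
Now find the simultaneous Nash equilibrium.
Alto's best replies: W→M; X→XL; Y→M; Z→M.
Brio's best replies: S→X; M→Y; L→X; XL→W.
The unique mutual best reply is (M, Y), giving (15, 14).
Brio's commitment gain: 14 − 14 = 0.

0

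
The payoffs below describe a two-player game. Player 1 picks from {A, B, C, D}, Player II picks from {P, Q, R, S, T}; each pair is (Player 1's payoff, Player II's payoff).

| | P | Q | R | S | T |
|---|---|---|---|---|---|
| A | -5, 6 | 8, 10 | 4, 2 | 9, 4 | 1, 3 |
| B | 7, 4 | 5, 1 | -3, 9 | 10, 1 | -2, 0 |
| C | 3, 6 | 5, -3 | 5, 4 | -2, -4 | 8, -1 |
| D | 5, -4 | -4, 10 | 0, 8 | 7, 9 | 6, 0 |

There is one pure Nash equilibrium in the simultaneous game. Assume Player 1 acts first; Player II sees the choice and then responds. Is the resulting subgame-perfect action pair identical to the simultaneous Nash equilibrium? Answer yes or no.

Backward induction with Player 1 moving first.
- A: BR = Q, leader payoff 8.
- B: BR = R, leader payoff -3.
- C: BR = P, leader payoff 3.
- D: BR = Q, leader payoff -4.
Among 8, -3, 3, -4, the best is 8 at A. Subgame-perfect outcome: (A, Q) with payoffs (8, 10).
Now find the simultaneous Nash equilibrium.
Player 1's best replies: P→B; Q→A; R→C; S→B; T→C.
Player II's best replies: A→Q; B→R; C→P; D→Q.
Only (A, Q) has each player best-responding; Nash payoffs (8, 10).
Sequential outcome (A, Q) coincides with the Nash profile (A, Q).

yes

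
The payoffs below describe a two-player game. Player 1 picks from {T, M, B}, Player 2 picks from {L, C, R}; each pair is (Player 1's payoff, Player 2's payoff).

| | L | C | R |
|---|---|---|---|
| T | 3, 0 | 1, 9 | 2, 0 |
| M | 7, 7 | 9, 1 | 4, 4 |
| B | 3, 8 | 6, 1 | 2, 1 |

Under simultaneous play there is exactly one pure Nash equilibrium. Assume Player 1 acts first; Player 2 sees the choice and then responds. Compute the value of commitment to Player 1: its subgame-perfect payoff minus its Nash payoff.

Backward induction with Player 1 moving first.
- T → Player 2 plays C (best of 0, 9, 0); Player 1 gets 1.
- M → Player 2 plays L (best of 7, 1, 4); Player 1 gets 7.
- B → Player 2 plays L (best of 8, 1, 1); Player 1 gets 3.
Maximizing over 1, 7, 3, Player 1 chooses M. Subgame-perfect outcome: (M, L) with payoffs (7, 7).
Under simultaneous play:
Player 1's best replies: L→M; C→M; R→M.
Player 2's best replies: T→C; M→L; B→L.
Only (M, L) has each player best-responding; Nash payoffs (7, 7).
Player 1's commitment gain: 7 − 7 = 0.

0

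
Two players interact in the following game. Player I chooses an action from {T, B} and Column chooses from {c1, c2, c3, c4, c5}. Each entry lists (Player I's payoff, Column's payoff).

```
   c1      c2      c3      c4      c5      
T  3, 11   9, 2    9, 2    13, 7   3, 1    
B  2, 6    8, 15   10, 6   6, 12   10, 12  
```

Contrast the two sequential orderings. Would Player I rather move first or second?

second

If Player I leads: Column's best replies are T→c1, B→c2; Player I's induced payoffs 3, 8; outcome (B, c2), payoffs (8, 15).
If Column leads: Player I's best replies are c1→T, c2→T, c3→B, c4→T, c5→B; Column's induced payoffs 11, 2, 6, 7, 12; outcome (B, c5), payoffs (10, 12).
Player I gets 8 moving first and 10 moving second, so Player I prefers to move second.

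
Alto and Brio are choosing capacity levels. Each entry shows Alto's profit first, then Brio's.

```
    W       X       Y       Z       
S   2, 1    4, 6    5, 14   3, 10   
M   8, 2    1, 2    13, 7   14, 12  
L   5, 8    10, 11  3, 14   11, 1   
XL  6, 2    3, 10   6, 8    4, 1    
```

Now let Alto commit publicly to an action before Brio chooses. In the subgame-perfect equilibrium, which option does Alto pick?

Work backward from Brio's decision.
- S: Brio compares 1, 6, 14, 10 and picks Y; Alto would get 5.
- M: Brio compares 2, 2, 7, 12 and picks Z; Alto would get 14.
- L: Brio compares 8, 11, 14, 1 and picks Y; Alto would get 3.
- XL: Brio compares 2, 10, 8, 1 and picks X; Alto would get 3.
Alto's induced payoffs are 5, 14, 3, 3, so Alto commits to M. Subgame-perfect outcome: (M, Z) with payoffs (14, 12).

M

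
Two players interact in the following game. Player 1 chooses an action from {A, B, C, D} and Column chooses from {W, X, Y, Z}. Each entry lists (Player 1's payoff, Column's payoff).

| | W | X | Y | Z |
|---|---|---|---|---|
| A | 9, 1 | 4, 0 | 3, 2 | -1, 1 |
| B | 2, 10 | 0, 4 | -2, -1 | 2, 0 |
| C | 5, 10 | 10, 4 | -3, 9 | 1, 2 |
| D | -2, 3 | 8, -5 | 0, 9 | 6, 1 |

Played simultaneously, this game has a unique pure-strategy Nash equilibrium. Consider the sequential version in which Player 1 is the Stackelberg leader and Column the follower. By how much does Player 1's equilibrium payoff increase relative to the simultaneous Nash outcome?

Backward induction with Player 1 moving first.
- A: BR = Y, leader payoff 3.
- B: BR = W, leader payoff 2.
- C: BR = W, leader payoff 5.
- D: BR = Y, leader payoff 0.
Maximizing over 3, 2, 5, 0, Player 1 chooses C. Subgame-perfect outcome: (C, W) with payoffs (5, 10).
For the simultaneous game, intersect best replies.
Player 1's best replies: W→A; X→C; Y→A; Z→D.
Column's best replies: A→Y; B→W; C→W; D→Y.
Only (A, Y) has each player best-responding; Nash payoffs (3, 2).
Player 1's commitment gain: 5 − 3 = 2.

2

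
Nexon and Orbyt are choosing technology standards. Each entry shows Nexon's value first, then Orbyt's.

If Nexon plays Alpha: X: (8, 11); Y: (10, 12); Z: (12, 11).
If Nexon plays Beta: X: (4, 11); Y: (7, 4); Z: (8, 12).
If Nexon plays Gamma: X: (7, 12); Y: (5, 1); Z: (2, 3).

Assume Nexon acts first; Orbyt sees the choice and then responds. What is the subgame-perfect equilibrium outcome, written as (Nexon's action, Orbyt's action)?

(Alpha, Y)

Backward induction with Nexon moving first.
- Alpha: Orbyt compares 11, 12, 11 and picks Y; Nexon would get 10.
- Beta: Orbyt compares 11, 4, 12 and picks Z; Nexon would get 8.
- Gamma: Orbyt compares 12, 1, 3 and picks X; Nexon would get 7.
Nexon's induced payoffs are 10, 8, 7, so Nexon commits to Alpha. Subgame-perfect outcome: (Alpha, Y) with payoffs (10, 12).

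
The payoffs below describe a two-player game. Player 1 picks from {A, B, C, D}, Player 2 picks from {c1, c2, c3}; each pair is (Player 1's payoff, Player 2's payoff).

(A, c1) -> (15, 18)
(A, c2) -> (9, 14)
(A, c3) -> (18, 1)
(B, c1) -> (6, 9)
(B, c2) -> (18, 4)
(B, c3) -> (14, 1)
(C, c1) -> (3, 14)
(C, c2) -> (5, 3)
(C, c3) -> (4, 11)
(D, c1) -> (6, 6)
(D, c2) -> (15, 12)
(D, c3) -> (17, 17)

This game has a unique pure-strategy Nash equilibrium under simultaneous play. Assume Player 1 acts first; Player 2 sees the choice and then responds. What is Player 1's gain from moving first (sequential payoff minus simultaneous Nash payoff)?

Player 2 best-responds to each possible Player 1 move:
- A: Player 2 compares 18, 14, 1 and picks c1; Player 1 would get 15.
- B: Player 2 compares 9, 4, 1 and picks c1; Player 1 would get 6.
- C: Player 2 compares 14, 3, 11 and picks c1; Player 1 would get 3.
- D: Player 2 compares 6, 12, 17 and picks c3; Player 1 would get 17.
Player 1's induced payoffs are 15, 6, 3, 17, so Player 1 commits to D. Subgame-perfect outcome: (D, c3) with payoffs (17, 17).
Now find the simultaneous Nash equilibrium.
Player 1's best replies: c1→A; c2→B; c3→A.
Player 2's best replies: A→c1; B→c1; C→c1; D→c3.
The unique mutual best reply is (A, c1), giving (15, 18).
Player 1's commitment gain: 17 − 15 = 2.

2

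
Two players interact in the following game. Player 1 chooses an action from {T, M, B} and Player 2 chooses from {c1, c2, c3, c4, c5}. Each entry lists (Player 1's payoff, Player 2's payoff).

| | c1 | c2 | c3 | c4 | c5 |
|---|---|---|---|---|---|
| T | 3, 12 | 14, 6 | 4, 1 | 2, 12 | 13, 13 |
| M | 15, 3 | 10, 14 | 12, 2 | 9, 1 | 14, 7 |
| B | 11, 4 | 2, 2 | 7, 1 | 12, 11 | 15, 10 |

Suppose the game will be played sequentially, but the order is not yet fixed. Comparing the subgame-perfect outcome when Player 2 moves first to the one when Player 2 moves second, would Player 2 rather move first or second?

If Player 1 leads: Player 2's best replies are T→c5, M→c2, B→c4; Player 1's induced payoffs 13, 10, 12; outcome (T, c5), payoffs (13, 13).
If Player 2 leads: Player 1's best replies are c1→M, c2→T, c3→M, c4→B, c5→B; Player 2's induced payoffs 3, 6, 2, 11, 10; outcome (B, c4), payoffs (12, 11).
Player 2 gets 11 moving first and 13 moving second, so Player 2 prefers to move second.

second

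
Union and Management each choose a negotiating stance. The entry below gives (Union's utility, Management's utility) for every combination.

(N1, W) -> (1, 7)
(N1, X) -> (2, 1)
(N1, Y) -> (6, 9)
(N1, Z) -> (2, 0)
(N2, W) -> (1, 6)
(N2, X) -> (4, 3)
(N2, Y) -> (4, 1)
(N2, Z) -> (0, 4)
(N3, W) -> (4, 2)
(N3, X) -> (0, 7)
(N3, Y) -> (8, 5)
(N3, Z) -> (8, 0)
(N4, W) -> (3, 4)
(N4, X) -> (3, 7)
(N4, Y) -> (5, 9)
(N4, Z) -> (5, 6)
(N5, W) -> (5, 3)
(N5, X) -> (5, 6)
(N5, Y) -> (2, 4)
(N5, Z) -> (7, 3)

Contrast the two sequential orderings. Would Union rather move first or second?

If Union leads: Management's best replies are N1→Y, N2→W, N3→X, N4→Y, N5→X; Union's induced payoffs 6, 1, 0, 5, 5; outcome (N1, Y), payoffs (6, 9).
If Management leads: Union's best replies are W→N5, X→N5, Y→N3, Z→N3; Management's induced payoffs 3, 6, 5, 0; outcome (N5, X), payoffs (5, 6).
Union gets 6 moving first and 5 moving second, so Union prefers to move first.

first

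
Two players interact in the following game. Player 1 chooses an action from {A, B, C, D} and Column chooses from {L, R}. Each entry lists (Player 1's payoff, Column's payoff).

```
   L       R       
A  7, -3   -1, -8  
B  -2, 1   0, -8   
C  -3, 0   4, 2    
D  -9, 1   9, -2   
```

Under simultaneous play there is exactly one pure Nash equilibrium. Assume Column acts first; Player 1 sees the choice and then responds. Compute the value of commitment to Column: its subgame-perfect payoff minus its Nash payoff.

1

Backward induction with Column moving first.
- L: BR = A, leader payoff -3.
- R: BR = D, leader payoff -2.
Among -3, -2, the best is -2 at R. Subgame-perfect outcome: (D, R) with payoffs (9, -2).
Under simultaneous play:
Player 1's best replies: L→A; R→D.
Column's best replies: A→L; B→L; C→R; D→L.
The unique mutual best reply is (A, L), giving (7, -3).
Column's commitment gain: -2 − -3 = 1.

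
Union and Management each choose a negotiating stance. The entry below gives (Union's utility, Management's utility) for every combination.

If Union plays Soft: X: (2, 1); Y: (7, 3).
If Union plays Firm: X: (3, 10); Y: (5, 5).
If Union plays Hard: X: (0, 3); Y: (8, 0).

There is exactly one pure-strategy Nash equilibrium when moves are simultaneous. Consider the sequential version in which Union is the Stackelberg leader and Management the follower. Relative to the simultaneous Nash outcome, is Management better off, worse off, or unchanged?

Work backward from Management's decision.
- Soft → Management plays Y (best of 1, 3); Union gets 7.
- Firm → Management plays X (best of 10, 5); Union gets 3.
- Hard → Management plays X (best of 3, 0); Union gets 0.
Union's induced payoffs are 7, 3, 0, so Union commits to Soft. Subgame-perfect outcome: (Soft, Y) with payoffs (7, 3).
Under simultaneous play:
Union's best replies: X→Firm; Y→Hard.
Management's best replies: Soft→Y; Firm→X; Hard→X.
The unique mutual best reply is (Firm, X), giving (3, 10).
Management earns 3 sequentially versus 10 at the Nash outcome: worse off.

worse off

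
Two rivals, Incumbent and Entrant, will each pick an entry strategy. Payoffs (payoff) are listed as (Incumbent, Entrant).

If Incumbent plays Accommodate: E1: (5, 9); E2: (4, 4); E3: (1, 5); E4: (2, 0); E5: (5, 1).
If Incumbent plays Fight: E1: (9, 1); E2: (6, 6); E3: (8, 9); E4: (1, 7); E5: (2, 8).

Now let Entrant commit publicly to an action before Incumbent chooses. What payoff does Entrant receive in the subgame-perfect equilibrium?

9

Incumbent best-responds to each possible Entrant move:
- E1: BR = Fight, leader payoff 1.
- E2: BR = Fight, leader payoff 6.
- E3: BR = Fight, leader payoff 9.
- E4: BR = Accommodate, leader payoff 0.
- E5: BR = Accommodate, leader payoff 1.
Among 1, 6, 9, 0, 1, the best is 9 at E3. Subgame-perfect outcome: (Fight, E3) with payoffs (8, 9).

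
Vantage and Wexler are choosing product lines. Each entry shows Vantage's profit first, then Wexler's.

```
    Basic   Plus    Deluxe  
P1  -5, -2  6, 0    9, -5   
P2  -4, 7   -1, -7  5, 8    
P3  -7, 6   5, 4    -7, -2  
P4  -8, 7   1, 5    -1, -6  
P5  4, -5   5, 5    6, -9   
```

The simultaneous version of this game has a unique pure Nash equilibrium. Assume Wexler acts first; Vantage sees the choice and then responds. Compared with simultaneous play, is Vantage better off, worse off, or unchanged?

Work backward from Vantage's decision.
- Basic → Vantage plays P5 (best of -5, -4, -7, -8, 4); Wexler gets -5.
- Plus → Vantage plays P1 (best of 6, -1, 5, 1, 5); Wexler gets 0.
- Deluxe → Vantage plays P1 (best of 9, 5, -7, -1, 6); Wexler gets -5.
Among -5, 0, -5, the best is 0 at Plus. Subgame-perfect outcome: (P1, Plus) with payoffs (6, 0).
For the simultaneous game, intersect best replies.
Vantage's best replies: Basic→P5; Plus→P1; Deluxe→P1.
Wexler's best replies: P1→Plus; P2→Deluxe; P3→Basic; P4→Basic; P5→Plus.
Only (P1, Plus) has each player best-responding; Nash payoffs (6, 0).
Vantage earns 6 sequentially versus 6 at the Nash outcome: unchanged.

unchanged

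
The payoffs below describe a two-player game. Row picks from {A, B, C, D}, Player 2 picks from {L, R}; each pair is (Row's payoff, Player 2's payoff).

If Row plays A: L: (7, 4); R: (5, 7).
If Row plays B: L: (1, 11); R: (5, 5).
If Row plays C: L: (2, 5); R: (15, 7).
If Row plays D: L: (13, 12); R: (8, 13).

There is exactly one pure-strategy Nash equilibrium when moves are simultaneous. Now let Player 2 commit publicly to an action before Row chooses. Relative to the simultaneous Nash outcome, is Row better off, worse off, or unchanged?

Solve by backward induction (Player 2 leads).
- L → Row plays D (best of 7, 1, 2, 13); Player 2 gets 12.
- R → Row plays C (best of 5, 5, 15, 8); Player 2 gets 7.
Among 12, 7, the best is 12 at L. Subgame-perfect outcome: (D, L) with payoffs (13, 12).
Under simultaneous play:
Row's best replies: L→D; R→C.
Player 2's best replies: A→R; B→L; C→R; D→R.
The unique mutual best reply is (C, R), giving (15, 7).
Row earns 13 sequentially versus 15 at the Nash outcome: worse off.

worse off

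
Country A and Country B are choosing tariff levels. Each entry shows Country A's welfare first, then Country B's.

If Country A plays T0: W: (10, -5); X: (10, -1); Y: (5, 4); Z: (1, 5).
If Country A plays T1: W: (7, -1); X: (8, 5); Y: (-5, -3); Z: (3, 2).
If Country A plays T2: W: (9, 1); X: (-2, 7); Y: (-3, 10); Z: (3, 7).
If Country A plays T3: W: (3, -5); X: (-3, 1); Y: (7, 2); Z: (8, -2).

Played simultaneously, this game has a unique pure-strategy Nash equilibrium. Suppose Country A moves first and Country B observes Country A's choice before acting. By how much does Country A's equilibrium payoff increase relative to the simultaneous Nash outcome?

1

Backward induction with Country A moving first.
- T0: Country B compares -5, -1, 4, 5 and picks Z; Country A would get 1.
- T1: Country B compares -1, 5, -3, 2 and picks X; Country A would get 8.
- T2: Country B compares 1, 7, 10, 7 and picks Y; Country A would get -3.
- T3: Country B compares -5, 1, 2, -2 and picks Y; Country A would get 7.
Country A's induced payoffs are 1, 8, -3, 7, so Country A commits to T1. Subgame-perfect outcome: (T1, X) with payoffs (8, 5).
Now find the simultaneous Nash equilibrium.
Country A's best replies: W→T0; X→T0; Y→T3; Z→T3.
Country B's best replies: T0→Z; T1→X; T2→Y; T3→Y.
Only (T3, Y) has each player best-responding; Nash payoffs (7, 2).
Country A's commitment gain: 8 − 7 = 1.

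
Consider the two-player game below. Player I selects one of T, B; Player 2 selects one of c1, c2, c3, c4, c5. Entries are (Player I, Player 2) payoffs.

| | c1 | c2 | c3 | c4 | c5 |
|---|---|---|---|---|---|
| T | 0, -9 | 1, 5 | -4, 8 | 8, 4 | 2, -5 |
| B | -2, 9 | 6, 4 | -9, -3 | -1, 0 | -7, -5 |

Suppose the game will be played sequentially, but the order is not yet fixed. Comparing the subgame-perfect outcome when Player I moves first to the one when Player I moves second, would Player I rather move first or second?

If Player I leads: Player 2's best replies are T→c3, B→c1; Player I's induced payoffs -4, -2; outcome (B, c1), payoffs (-2, 9).
If Player 2 leads: Player I's best replies are c1→T, c2→B, c3→T, c4→T, c5→T; Player 2's induced payoffs -9, 4, 8, 4, -5; outcome (T, c3), payoffs (-4, 8).
Player I gets -2 moving first and -4 moving second, so Player I prefers to move first.

first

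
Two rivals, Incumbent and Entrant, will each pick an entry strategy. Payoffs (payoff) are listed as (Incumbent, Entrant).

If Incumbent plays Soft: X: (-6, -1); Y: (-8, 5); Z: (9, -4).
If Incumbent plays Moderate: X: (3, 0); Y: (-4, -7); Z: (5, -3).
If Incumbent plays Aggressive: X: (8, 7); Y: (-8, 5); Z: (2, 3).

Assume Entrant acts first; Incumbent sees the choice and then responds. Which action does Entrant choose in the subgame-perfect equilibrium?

Backward induction with Entrant moving first.
- X: BR = Aggressive, leader payoff 7.
- Y: BR = Moderate, leader payoff -7.
- Z: BR = Soft, leader payoff -4.
Among 7, -7, -4, the best is 7 at X. Subgame-perfect outcome: (Aggressive, X) with payoffs (8, 7).

X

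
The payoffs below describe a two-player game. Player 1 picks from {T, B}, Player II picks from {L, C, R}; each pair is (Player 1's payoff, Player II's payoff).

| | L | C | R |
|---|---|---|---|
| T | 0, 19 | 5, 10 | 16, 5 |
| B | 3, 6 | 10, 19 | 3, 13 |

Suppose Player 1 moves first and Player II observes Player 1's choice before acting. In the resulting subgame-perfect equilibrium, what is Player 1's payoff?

Player II best-responds to each possible Player 1 move:
- T → Player II plays L (best of 19, 10, 5); Player 1 gets 0.
- B → Player II plays C (best of 6, 19, 13); Player 1 gets 10.
Maximizing over 0, 10, Player 1 chooses B. Subgame-perfect outcome: (B, C) with payoffs (10, 19).

10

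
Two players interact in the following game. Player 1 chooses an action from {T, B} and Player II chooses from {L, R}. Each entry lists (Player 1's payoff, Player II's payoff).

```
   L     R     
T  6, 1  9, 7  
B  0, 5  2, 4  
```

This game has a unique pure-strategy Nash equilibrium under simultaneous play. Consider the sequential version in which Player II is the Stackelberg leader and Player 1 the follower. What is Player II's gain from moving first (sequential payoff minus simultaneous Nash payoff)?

Solve by backward induction (Player II leads).
- L: BR = T, leader payoff 1.
- R: BR = T, leader payoff 7.
Player II's induced payoffs are 1, 7, so Player II commits to R. Subgame-perfect outcome: (T, R) with payoffs (9, 7).
Under simultaneous play:
Player 1's best replies: L→T; R→T.
Player II's best replies: T→R; B→L.
The unique mutual best reply is (T, R), giving (9, 7).
Player II's commitment gain: 7 − 7 = 0.

0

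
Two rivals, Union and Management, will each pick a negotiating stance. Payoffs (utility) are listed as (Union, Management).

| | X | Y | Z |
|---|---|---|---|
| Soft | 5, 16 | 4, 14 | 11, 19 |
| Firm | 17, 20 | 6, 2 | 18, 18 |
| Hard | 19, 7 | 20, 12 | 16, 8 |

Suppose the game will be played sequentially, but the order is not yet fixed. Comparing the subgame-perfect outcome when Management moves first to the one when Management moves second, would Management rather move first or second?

first

If Union leads: Management's best replies are Soft→Z, Firm→X, Hard→Y; Union's induced payoffs 11, 17, 20; outcome (Hard, Y), payoffs (20, 12).
If Management leads: Union's best replies are X→Hard, Y→Hard, Z→Firm; Management's induced payoffs 7, 12, 18; outcome (Firm, Z), payoffs (18, 18).
Management gets 18 moving first and 12 moving second, so Management prefers to move first.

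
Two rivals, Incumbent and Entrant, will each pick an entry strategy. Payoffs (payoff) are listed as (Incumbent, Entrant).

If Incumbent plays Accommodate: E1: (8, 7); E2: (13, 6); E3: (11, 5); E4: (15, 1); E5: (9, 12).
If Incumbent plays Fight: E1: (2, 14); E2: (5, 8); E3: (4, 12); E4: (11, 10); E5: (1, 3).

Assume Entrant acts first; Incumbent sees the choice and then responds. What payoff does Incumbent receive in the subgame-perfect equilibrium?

9

Work backward from Incumbent's decision.
- E1 → Incumbent plays Accommodate (best of 8, 2); Entrant gets 7.
- E2 → Incumbent plays Accommodate (best of 13, 5); Entrant gets 6.
- E3 → Incumbent plays Accommodate (best of 11, 4); Entrant gets 5.
- E4 → Incumbent plays Accommodate (best of 15, 11); Entrant gets 1.
- E5 → Incumbent plays Accommodate (best of 9, 1); Entrant gets 12.
Maximizing over 7, 6, 5, 1, 12, Entrant chooses E5. Subgame-perfect outcome: (Accommodate, E5) with payoffs (9, 12).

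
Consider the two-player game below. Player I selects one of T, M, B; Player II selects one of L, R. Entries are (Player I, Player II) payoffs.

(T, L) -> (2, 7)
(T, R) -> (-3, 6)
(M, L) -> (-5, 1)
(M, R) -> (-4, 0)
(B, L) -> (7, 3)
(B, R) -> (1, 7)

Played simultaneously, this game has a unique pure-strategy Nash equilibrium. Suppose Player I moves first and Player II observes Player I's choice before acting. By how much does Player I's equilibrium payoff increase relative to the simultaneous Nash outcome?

Work backward from Player II's decision.
- T → Player II plays L (best of 7, 6); Player I gets 2.
- M → Player II plays L (best of 1, 0); Player I gets -5.
- B → Player II plays R (best of 3, 7); Player I gets 1.
Maximizing over 2, -5, 1, Player I chooses T. Subgame-perfect outcome: (T, L) with payoffs (2, 7).
Now find the simultaneous Nash equilibrium.
Player I's best replies: L→B; R→B.
Player II's best replies: T→L; M→L; B→R.
The unique mutual best reply is (B, R), giving (1, 7).
Player I's commitment gain: 2 − 1 = 1.

1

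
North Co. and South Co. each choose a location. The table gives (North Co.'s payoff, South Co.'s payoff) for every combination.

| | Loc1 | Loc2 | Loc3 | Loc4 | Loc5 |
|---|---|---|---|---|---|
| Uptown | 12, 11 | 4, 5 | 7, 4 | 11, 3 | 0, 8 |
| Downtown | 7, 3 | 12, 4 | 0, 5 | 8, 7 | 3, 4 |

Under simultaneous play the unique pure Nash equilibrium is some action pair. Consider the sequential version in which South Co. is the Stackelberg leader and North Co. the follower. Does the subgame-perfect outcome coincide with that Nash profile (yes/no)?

Backward induction with South Co. moving first.
- Loc1 → North Co. plays Uptown (best of 12, 7); South Co. gets 11.
- Loc2 → North Co. plays Downtown (best of 4, 12); South Co. gets 4.
- Loc3 → North Co. plays Uptown (best of 7, 0); South Co. gets 4.
- Loc4 → North Co. plays Uptown (best of 11, 8); South Co. gets 3.
- Loc5 → North Co. plays Downtown (best of 0, 3); South Co. gets 4.
Among 11, 4, 4, 3, 4, the best is 11 at Loc1. Subgame-perfect outcome: (Uptown, Loc1) with payoffs (12, 11).
Now find the simultaneous Nash equilibrium.
North Co.'s best replies: Loc1→Uptown; Loc2→Downtown; Loc3→Uptown; Loc4→Uptown; Loc5→Downtown.
South Co.'s best replies: Uptown→Loc1; Downtown→Loc4.
Only (Uptown, Loc1) has each player best-responding; Nash payoffs (12, 11).
Sequential outcome (Uptown, Loc1) coincides with the Nash profile (Uptown, Loc1).

yes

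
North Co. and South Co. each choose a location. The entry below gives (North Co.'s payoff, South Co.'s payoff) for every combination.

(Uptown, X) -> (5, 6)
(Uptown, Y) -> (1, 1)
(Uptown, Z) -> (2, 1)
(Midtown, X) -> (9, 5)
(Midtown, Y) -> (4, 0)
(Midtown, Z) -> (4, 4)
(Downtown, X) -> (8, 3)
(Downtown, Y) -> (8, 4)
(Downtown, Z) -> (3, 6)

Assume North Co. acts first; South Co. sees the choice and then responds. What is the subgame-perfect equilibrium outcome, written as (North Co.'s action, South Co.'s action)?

Solve by backward induction (North Co. leads).
- Uptown: BR = X, leader payoff 5.
- Midtown: BR = X, leader payoff 9.
- Downtown: BR = Z, leader payoff 3.
North Co.'s induced payoffs are 5, 9, 3, so North Co. commits to Midtown. Subgame-perfect outcome: (Midtown, X) with payoffs (9, 5).

(Midtown, X)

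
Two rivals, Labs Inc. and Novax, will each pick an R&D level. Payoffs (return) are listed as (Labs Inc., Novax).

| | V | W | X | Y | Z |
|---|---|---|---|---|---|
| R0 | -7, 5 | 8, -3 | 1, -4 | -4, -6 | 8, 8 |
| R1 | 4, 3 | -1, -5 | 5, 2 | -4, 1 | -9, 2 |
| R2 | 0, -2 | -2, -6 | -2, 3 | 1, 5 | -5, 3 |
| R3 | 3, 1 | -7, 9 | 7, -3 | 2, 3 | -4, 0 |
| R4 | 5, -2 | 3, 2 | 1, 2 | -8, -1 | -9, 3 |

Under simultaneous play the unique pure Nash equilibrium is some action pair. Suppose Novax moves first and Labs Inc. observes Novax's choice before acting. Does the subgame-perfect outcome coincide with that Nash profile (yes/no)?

yes

Labs Inc. best-responds to each possible Novax move:
- V → Labs Inc. plays R4 (best of -7, 4, 0, 3, 5); Novax gets -2.
- W → Labs Inc. plays R0 (best of 8, -1, -2, -7, 3); Novax gets -3.
- X → Labs Inc. plays R3 (best of 1, 5, -2, 7, 1); Novax gets -3.
- Y → Labs Inc. plays R3 (best of -4, -4, 1, 2, -8); Novax gets 3.
- Z → Labs Inc. plays R0 (best of 8, -9, -5, -4, -9); Novax gets 8.
Maximizing over -2, -3, -3, 3, 8, Novax chooses Z. Subgame-perfect outcome: (R0, Z) with payoffs (8, 8).
Now find the simultaneous Nash equilibrium.
Labs Inc.'s best replies: V→R4; W→R0; X→R3; Y→R3; Z→R0.
Novax's best replies: R0→Z; R1→V; R2→Y; R3→W; R4→Z.
Only (R0, Z) has each player best-responding; Nash payoffs (8, 8).
Sequential outcome (R0, Z) coincides with the Nash profile (R0, Z).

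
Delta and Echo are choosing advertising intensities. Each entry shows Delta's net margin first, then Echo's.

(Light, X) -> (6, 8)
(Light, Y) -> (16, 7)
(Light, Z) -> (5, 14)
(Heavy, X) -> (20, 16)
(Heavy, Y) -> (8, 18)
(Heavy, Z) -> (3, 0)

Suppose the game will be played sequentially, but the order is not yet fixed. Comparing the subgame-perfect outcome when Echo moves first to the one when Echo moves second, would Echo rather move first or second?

second

If Delta leads: Echo's best replies are Light→Z, Heavy→Y; Delta's induced payoffs 5, 8; outcome (Heavy, Y), payoffs (8, 18).
If Echo leads: Delta's best replies are X→Heavy, Y→Light, Z→Light; Echo's induced payoffs 16, 7, 14; outcome (Heavy, X), payoffs (20, 16).
Echo gets 16 moving first and 18 moving second, so Echo prefers to move second.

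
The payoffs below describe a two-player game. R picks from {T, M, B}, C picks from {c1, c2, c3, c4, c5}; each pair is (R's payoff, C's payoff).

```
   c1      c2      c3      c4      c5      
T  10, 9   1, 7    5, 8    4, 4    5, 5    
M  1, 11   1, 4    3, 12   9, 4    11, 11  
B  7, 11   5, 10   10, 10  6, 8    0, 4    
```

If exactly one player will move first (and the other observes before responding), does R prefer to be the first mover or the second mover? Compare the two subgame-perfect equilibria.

If R leads: C's best replies are T→c1, M→c3, B→c1; R's induced payoffs 10, 3, 7; outcome (T, c1), payoffs (10, 9).
If C leads: R's best replies are c1→T, c2→B, c3→B, c4→M, c5→M; C's induced payoffs 9, 10, 10, 4, 11; outcome (M, c5), payoffs (11, 11).
R gets 10 moving first and 11 moving second, so R prefers to move second.

second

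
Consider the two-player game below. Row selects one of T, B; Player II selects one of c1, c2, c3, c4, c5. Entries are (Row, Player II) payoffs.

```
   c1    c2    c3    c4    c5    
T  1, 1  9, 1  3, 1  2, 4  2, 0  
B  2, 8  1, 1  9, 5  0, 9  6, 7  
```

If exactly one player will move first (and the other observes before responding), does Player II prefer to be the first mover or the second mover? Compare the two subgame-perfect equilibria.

If Row leads: Player II's best replies are T→c4, B→c4; Row's induced payoffs 2, 0; outcome (T, c4), payoffs (2, 4).
If Player II leads: Row's best replies are c1→B, c2→T, c3→B, c4→T, c5→B; Player II's induced payoffs 8, 1, 5, 4, 7; outcome (B, c1), payoffs (2, 8).
Player II gets 8 moving first and 4 moving second, so Player II prefers to move first.

first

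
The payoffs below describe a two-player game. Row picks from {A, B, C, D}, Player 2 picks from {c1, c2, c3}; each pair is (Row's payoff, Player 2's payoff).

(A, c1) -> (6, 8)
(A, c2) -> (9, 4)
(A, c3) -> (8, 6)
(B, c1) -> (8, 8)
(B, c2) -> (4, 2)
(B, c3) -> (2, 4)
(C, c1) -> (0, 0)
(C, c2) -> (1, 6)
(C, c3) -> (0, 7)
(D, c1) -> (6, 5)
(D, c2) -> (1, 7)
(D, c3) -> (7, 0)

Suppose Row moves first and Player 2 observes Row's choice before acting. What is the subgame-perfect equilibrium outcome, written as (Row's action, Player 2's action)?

Work backward from Player 2's decision.
- A: Player 2 compares 8, 4, 6 and picks c1; Row would get 6.
- B: Player 2 compares 8, 2, 4 and picks c1; Row would get 8.
- C: Player 2 compares 0, 6, 7 and picks c3; Row would get 0.
- D: Player 2 compares 5, 7, 0 and picks c2; Row would get 1.
Row's induced payoffs are 6, 8, 0, 1, so Row commits to B. Subgame-perfect outcome: (B, c1) with payoffs (8, 8).

(B, c1)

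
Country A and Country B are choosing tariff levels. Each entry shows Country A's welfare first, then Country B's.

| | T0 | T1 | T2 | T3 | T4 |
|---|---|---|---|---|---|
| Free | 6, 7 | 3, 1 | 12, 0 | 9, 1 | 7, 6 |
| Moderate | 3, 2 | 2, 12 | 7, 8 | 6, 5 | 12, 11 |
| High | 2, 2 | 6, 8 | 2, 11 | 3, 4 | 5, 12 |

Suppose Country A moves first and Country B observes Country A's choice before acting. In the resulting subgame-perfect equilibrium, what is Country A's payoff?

6

Work backward from Country B's decision.
- Free: Country B compares 7, 1, 0, 1, 6 and picks T0; Country A would get 6.
- Moderate: Country B compares 2, 12, 8, 5, 11 and picks T1; Country A would get 2.
- High: Country B compares 2, 8, 11, 4, 12 and picks T4; Country A would get 5.
Maximizing over 6, 2, 5, Country A chooses Free. Subgame-perfect outcome: (Free, T0) with payoffs (6, 7).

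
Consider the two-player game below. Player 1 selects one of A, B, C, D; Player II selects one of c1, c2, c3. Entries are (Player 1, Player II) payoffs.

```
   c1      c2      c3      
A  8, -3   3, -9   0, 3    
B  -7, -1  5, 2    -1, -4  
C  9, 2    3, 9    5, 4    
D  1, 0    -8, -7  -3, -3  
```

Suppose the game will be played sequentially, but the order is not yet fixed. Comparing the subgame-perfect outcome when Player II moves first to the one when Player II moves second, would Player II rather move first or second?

If Player 1 leads: Player II's best replies are A→c3, B→c2, C→c2, D→c1; Player 1's induced payoffs 0, 5, 3, 1; outcome (B, c2), payoffs (5, 2).
If Player II leads: Player 1's best replies are c1→C, c2→B, c3→C; Player II's induced payoffs 2, 2, 4; outcome (C, c3), payoffs (5, 4).
Player II gets 4 moving first and 2 moving second, so Player II prefers to move first.

first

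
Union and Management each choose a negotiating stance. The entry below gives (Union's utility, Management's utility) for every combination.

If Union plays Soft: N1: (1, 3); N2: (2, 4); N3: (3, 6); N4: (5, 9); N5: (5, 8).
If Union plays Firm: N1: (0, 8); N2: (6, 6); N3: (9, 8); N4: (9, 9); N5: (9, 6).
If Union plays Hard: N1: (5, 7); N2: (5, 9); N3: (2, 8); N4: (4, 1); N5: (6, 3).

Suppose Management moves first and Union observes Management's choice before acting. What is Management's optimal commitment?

Work backward from Union's decision.
- N1: BR = Hard, leader payoff 7.
- N2: BR = Firm, leader payoff 6.
- N3: BR = Firm, leader payoff 8.
- N4: BR = Firm, leader payoff 9.
- N5: BR = Firm, leader payoff 6.
Maximizing over 7, 6, 8, 9, 6, Management chooses N4. Subgame-perfect outcome: (Firm, N4) with payoffs (9, 9).

N4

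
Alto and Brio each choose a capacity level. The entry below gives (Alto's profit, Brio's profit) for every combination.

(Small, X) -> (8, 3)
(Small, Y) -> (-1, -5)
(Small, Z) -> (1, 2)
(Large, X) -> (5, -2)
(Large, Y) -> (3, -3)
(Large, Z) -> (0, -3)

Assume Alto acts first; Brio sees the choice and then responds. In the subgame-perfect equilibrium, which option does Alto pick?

Small

Brio best-responds to each possible Alto move:
- Small → Brio plays X (best of 3, -5, 2); Alto gets 8.
- Large → Brio plays X (best of -2, -3, -3); Alto gets 5.
Among 8, 5, the best is 8 at Small. Subgame-perfect outcome: (Small, X) with payoffs (8, 3).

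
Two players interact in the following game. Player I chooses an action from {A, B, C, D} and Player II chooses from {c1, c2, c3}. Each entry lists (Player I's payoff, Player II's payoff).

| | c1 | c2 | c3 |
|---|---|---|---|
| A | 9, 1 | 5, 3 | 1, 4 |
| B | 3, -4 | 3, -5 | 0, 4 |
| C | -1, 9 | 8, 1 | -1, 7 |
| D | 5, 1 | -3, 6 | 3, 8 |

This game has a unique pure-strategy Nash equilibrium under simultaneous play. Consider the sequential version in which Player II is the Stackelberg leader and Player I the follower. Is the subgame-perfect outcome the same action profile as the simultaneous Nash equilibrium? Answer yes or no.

yes

Solve by backward induction (Player II leads).
- c1: Player I compares 9, 3, -1, 5 and picks A; Player II would get 1.
- c2: Player I compares 5, 3, 8, -3 and picks C; Player II would get 1.
- c3: Player I compares 1, 0, -1, 3 and picks D; Player II would get 8.
Maximizing over 1, 1, 8, Player II chooses c3. Subgame-perfect outcome: (D, c3) with payoffs (3, 8).
Now find the simultaneous Nash equilibrium.
Player I's best replies: c1→A; c2→C; c3→D.
Player II's best replies: A→c3; B→c3; C→c1; D→c3.
Only (D, c3) has each player best-responding; Nash payoffs (3, 8).
Sequential outcome (D, c3) coincides with the Nash profile (D, c3).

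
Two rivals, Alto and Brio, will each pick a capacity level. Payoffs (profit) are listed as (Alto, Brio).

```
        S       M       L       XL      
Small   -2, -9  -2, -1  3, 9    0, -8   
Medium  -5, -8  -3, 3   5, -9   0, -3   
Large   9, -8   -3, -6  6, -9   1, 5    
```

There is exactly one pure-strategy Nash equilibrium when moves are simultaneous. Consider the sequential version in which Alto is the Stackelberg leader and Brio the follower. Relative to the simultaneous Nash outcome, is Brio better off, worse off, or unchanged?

Backward induction with Alto moving first.
- Small: Brio compares -9, -1, 9, -8 and picks L; Alto would get 3.
- Medium: Brio compares -8, 3, -9, -3 and picks M; Alto would get -3.
- Large: Brio compares -8, -6, -9, 5 and picks XL; Alto would get 1.
Alto's induced payoffs are 3, -3, 1, so Alto commits to Small. Subgame-perfect outcome: (Small, L) with payoffs (3, 9).
Now find the simultaneous Nash equilibrium.
Alto's best replies: S→Large; M→Small; L→Large; XL→Large.
Brio's best replies: Small→L; Medium→M; Large→XL.
The unique mutual best reply is (Large, XL), giving (1, 5).
Brio earns 9 sequentially versus 5 at the Nash outcome: better off.

better off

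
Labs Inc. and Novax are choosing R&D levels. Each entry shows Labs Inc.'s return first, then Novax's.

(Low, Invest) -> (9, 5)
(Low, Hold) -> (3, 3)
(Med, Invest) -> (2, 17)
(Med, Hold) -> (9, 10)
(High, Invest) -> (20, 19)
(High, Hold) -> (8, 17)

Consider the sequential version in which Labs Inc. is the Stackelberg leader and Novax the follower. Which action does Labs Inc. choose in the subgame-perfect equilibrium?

Backward induction with Labs Inc. moving first.
- Low: BR = Invest, leader payoff 9.
- Med: BR = Invest, leader payoff 2.
- High: BR = Invest, leader payoff 20.
Labs Inc.'s induced payoffs are 9, 2, 20, so Labs Inc. commits to High. Subgame-perfect outcome: (High, Invest) with payoffs (20, 19).

High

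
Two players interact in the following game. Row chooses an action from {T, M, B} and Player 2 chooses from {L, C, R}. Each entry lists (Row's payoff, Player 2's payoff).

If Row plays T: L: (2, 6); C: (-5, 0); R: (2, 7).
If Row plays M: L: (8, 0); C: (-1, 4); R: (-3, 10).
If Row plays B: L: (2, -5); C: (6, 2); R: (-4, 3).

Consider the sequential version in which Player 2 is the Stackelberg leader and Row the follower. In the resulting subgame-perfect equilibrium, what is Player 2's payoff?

Solve by backward induction (Player 2 leads).
- L: BR = M, leader payoff 0.
- C: BR = B, leader payoff 2.
- R: BR = T, leader payoff 7.
Player 2's induced payoffs are 0, 2, 7, so Player 2 commits to R. Subgame-perfect outcome: (T, R) with payoffs (2, 7).

7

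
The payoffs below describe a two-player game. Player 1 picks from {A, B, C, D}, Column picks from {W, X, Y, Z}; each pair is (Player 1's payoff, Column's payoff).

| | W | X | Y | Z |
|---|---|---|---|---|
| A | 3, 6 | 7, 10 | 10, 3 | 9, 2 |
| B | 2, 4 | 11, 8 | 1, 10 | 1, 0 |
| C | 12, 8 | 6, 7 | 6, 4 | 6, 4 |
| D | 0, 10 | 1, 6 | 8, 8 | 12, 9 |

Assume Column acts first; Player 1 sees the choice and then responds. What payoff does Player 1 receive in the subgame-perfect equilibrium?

12

Player 1 best-responds to each possible Column move:
- W: Player 1 compares 3, 2, 12, 0 and picks C; Column would get 8.
- X: Player 1 compares 7, 11, 6, 1 and picks B; Column would get 8.
- Y: Player 1 compares 10, 1, 6, 8 and picks A; Column would get 3.
- Z: Player 1 compares 9, 1, 6, 12 and picks D; Column would get 9.
Maximizing over 8, 8, 3, 9, Column chooses Z. Subgame-perfect outcome: (D, Z) with payoffs (12, 9).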